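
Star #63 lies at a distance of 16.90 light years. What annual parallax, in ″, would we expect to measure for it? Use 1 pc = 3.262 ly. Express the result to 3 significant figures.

d = 16.90 ly ÷ 3.262 = 5.1809 pc.
p = 1/d = 1/5.1809 = 0.19302 arcsec.

0.193 ″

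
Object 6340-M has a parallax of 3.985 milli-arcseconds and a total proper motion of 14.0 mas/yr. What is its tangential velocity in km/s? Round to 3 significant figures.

16.7 km/s

d = 1/p = 1/0.003985″ = 250.94 pc.
μ = 14.0 mas/yr = 0.0140 ″/yr.
v_t = 4.74 × μ × d = 4.74 × 0.0140 × 250.94 = 16.652 km/s.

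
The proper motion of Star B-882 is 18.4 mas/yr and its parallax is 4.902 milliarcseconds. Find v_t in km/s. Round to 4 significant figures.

17.79 km/s

d = 1/p = 1/0.004902″ = 204 pc.
μ = 18.4 mas/yr = 0.0184 ″/yr.
v_t = 4.74 × μ × d = 4.74 × 0.0184 × 204 = 17.792 km/s.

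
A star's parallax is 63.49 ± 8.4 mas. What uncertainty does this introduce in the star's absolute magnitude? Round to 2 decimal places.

M = m − 5 log₁₀ d + 5 = m + 5 log₁₀ p + 5, so ∂M/∂p = 5/(p ln 10).
σ_M = (5/ln 10) · (σ_p/p) = 2.1715 × 8.4/63.49 = 2.1715 × 0.1323 = 0.28729.

σ_M = 0.29 mag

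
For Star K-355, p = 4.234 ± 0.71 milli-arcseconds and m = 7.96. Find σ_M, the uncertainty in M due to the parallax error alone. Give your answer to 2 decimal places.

σ_M = 0.36 mag

M = m − 5 log₁₀ d + 5 = m + 5 log₁₀ p + 5, so ∂M/∂p = 5/(p ln 10).
σ_M = (5/ln 10) · (σ_p/p) = 2.1715 × 0.71/4.234 = 2.1715 × 0.16769 = 0.36414.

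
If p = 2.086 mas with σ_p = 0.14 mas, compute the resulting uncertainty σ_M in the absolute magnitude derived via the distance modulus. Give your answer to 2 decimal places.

M = m − 5 log₁₀ d + 5 = m + 5 log₁₀ p + 5, so ∂M/∂p = 5/(p ln 10).
σ_M = (5/ln 10) · (σ_p/p) = 2.1715 × 0.14/2.086 = 2.1715 × 0.067114 = 0.14574.

σ_M = 0.15 mag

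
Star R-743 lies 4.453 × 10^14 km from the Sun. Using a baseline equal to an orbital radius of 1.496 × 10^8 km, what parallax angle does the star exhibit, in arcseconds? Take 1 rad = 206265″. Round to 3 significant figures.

θ ≈ B/d = (1.496 × 10^8) / (4.453 × 10^14) = 3.3595 × 10^-7 rad.
In arcseconds: 3.3595 × 10^-7 × 206265 = 0.069295″.

0.0693 arcsec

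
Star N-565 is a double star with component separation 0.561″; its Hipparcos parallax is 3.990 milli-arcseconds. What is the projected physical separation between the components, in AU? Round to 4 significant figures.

d = 1/p = 1/0.003990″ = 250.63 pc.
At distance d (pc), an angle of θ arcsec spans θ·d AU: s = 0.561 × 250.63 = 140.6 AU.

140.6 AU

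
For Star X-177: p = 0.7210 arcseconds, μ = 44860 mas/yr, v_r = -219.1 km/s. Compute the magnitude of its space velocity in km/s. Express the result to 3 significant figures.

367 km/s

d = 1/p = 1/0.7210″ = 1.387 pc.
μ = 44860 mas/yr = 44.86 ″/yr.
v_t = 4.740 μ d = 4.740 × 44.86 × 1.387 = 294.93 km/s.
v = √(v_r² + v_t²) = √((-219.1)² + 294.93²) = √134989 = 367.41 km/s.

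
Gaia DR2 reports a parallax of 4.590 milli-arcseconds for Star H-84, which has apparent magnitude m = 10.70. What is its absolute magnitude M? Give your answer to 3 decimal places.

d = 1/p = 1/0.004590″ = 217.86 pc.
m − M = 5 log₁₀(217.86) − 5 = 11.6909 − 5 = 6.6909.
M = m − (m − M) = 10.70 − 6.6909 = 4.009.

M = 4.009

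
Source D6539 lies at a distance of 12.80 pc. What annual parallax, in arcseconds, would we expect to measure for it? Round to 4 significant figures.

p = 1/d = 1/12.8 = 0.078125 arcsec.

0.07813 arcsec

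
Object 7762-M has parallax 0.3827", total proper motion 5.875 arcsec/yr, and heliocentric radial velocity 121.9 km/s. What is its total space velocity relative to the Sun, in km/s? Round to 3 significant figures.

142 km/s

d = 1/p = 1/0.3827″ = 2.613 pc.
v_t = 4.740 μ d = 4.740 × 5.875 × 2.613 = 72.766 km/s.
v = √(v_r² + v_t²) = √(121.9² + 72.766²) = √20154.5 = 141.97 km/s.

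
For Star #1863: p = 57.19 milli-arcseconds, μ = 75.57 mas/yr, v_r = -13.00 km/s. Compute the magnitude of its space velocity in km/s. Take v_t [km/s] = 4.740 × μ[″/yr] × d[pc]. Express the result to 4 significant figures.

14.43 km/s

d = 1/p = 1/0.05719″ = 17.486 pc.
μ = 75.57 mas/yr = 0.07557 ″/yr.
v_t = 4.740 μ d = 4.740 × 0.07557 × 17.486 = 6.2635 km/s.
v = √(v_r² + v_t²) = √((-13.00)² + 6.2635²) = √208.231 = 14.43 km/s.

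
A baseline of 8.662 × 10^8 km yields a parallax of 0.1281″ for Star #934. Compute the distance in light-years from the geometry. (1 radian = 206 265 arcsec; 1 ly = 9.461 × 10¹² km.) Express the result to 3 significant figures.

147 ly

θ = 0.1281″ = 0.1281/206265 = 6.2105 × 10^-7 rad.
d = B/θ = (8.662 × 10^8) / (6.2105 × 10^-7) = 1.3947 × 10^15 km = (1.3947 × 10^15) / (9.461 × 10^12) ly = 147.42 ly.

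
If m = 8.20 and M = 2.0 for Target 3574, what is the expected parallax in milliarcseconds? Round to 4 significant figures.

m − M = 8.20 − 2.0 = 6.20.
d = 10^((m−M)/5 + 1) = 10^2.240 = 173.78 pc.
p = 1/d = 1/173.78 = 0.0057544 arcsec = 5.7544 mas.

5.754 mas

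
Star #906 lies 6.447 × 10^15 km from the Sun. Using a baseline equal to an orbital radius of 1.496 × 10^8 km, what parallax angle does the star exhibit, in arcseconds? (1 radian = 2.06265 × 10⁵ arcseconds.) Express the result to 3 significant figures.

0.00479 arcsec

θ ≈ B/d = (1.496 × 10^8) / (6.447 × 10^15) = 2.3205 × 10^-8 rad.
In arcseconds: 2.3205 × 10^-8 × 206265 = 0.0047864″.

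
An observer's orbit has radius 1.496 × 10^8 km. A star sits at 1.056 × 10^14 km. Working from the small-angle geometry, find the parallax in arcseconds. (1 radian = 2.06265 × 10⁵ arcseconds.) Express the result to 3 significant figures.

0.292 arcsec

θ ≈ B/d = (1.496 × 10^8) / (1.056 × 10^14) = 1.4167 × 10^-6 rad.
In arcseconds: 1.4167 × 10^-6 × 206265 = 0.29222″.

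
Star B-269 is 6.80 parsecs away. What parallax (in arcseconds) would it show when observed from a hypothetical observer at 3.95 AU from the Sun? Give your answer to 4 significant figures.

p (arcsec) = B (AU) / d (pc).
p = 3.95 / 6.80 = 0.58088 arcsec.

0.5809 arcsec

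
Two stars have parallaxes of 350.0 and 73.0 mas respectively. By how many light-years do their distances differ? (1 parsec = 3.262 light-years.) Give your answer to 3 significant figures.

d_A = 1/0.3500″ = 2.8571 pc; d_B = 1/0.07300″ = 13.699 pc.
|d_B − d_A| = |13.699 − 2.8571| = 10.842 pc = 10.842 × 3.262 ly = 35.367 ly.

35.4 ly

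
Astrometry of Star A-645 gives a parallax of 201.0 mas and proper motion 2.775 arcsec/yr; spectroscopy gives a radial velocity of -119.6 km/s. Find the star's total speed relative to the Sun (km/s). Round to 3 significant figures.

136 km/s

d = 1/p = 1/0.2010″ = 4.9751 pc.
v_t = 4.740 μ d = 4.740 × 2.775 × 4.9751 = 65.44 km/s.
v = √(v_r² + v_t²) = √((-119.6)² + 65.44²) = √18586.6 = 136.33 km/s.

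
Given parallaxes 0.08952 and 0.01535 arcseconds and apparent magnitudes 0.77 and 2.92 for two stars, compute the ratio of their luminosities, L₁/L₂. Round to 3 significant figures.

d₁ = 1/p₁ = 1/0.08952″ = 11.171 pc; d₂ = 1/p₂ = 1/0.01535″ = 65.147 pc.
M₁ = m₁ − 5 log₁₀ d₁ + 5 = 0.77 − 5.2405 + 5 = 0.5295.
M₂ = 2.92 − 9.0695 + 5 = -1.1495.
L₁/L₂ = 10^(0.4(M₂ − M₁)) = 10^(0.4 × (-1.6790)) = 10^(-0.67160) = 0.21301.

L₁/L₂ = 0.213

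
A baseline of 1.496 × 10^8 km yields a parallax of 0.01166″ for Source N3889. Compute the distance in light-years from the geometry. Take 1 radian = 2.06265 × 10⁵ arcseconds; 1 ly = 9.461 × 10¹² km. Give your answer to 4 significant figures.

279.7 ly

θ = 0.01166″ = 0.01166/206265 = 5.6529 × 10^-8 rad.
d = B/θ = (1.496 × 10^8) / (5.6529 × 10^-8) = 2.6464 × 10^15 km = (2.6464 × 10^15) / (9.461 × 10^12) ly = 279.72 ly.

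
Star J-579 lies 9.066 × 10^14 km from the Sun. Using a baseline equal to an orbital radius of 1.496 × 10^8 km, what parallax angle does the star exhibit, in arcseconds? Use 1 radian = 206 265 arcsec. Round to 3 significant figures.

θ ≈ B/d = (1.496 × 10^8) / (9.066 × 10^14) = 1.6501 × 10^-7 rad.
In arcseconds: 1.6501 × 10^-7 × 206265 = 0.034036″.

0.0340 arcsec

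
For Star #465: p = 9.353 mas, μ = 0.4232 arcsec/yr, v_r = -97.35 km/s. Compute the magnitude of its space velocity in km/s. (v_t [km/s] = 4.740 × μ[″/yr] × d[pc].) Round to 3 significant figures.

236 km/s

d = 1/p = 1/0.009353″ = 106.92 pc.
v_t = 4.740 μ d = 4.740 × 0.4232 × 106.92 = 214.48 km/s.
v = √(v_r² + v_t²) = √((-97.35)² + 214.48²) = √55478.7 = 235.54 km/s.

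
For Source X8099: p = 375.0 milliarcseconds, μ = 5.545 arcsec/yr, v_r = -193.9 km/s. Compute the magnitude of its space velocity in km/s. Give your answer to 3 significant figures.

206 km/s

d = 1/p = 1/0.3750″ = 2.6667 pc.
v_t = 4.740 μ d = 4.740 × 5.545 × 2.6667 = 70.09 km/s.
v = √(v_r² + v_t²) = √((-193.9)² + 70.09²) = √42509.8 = 206.18 km/s.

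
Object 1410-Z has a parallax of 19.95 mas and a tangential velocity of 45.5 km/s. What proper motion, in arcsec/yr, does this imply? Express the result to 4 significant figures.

0.1915 arcsec/yr

d = 1/p = 1/0.01995″ = 50.125 pc.
μ = v_t / (4.74 d) = 45.5 / (4.74 × 50.125) = 45.5 / 237.59 = 0.19151 ″/yr.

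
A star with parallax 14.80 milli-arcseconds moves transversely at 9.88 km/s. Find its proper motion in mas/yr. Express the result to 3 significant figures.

d = 1/p = 1/0.01480″ = 67.568 pc.
μ = v_t / (4.74 d) = 9.88 / (4.74 × 67.568) = 9.88 / 320.27 = 0.030849 ″/yr = 30.849 mas/yr.

30.8 mas/yr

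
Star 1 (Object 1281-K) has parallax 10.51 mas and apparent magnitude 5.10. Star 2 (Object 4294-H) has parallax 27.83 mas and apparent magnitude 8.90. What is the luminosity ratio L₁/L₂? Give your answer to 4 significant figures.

L₁/L₂ = 232.2

d₁ = 1/p₁ = 1/0.01051″ = 95.147 pc; d₂ = 1/p₂ = 1/0.02783″ = 35.932 pc.
M₁ = m₁ − 5 log₁₀ d₁ + 5 = 5.10 − 9.8920 + 5 = 0.2080.
M₂ = 8.90 − 7.7774 + 5 = 6.1226.
L₁/L₂ = 10^(0.4(M₂ − M₁)) = 10^(0.4 × 5.9146) = 10^2.36584 = 232.19.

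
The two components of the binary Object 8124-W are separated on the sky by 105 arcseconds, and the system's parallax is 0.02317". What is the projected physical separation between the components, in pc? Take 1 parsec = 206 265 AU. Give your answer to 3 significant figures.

0.0220 pc

d = 1/p = 1/0.02317″ = 43.159 pc.
At distance d (pc), an angle of θ arcsec spans θ·d AU: s = 105 × 43.159 = 4531.7 AU.
= 4531.7 / 206265 = 0.021970 pc.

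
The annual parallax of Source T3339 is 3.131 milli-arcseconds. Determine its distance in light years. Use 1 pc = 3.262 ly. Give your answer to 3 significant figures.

1040 light years

p = 3.131 milli-arcseconds = 0.003131 arcsec.
d = 1/p = 1/0.003131 = 319.39 pc.
In light-years: 319.39 × 3.262 = 1041.9 ly.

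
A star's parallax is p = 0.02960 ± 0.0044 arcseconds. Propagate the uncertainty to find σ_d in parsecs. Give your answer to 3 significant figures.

d = 1/p, so σ_d = σ_p / p².
σ_d = 0.00440 / (0.02960)² = 0.00440 / 0.00087616 = 5.0219 pc.

5.02 pc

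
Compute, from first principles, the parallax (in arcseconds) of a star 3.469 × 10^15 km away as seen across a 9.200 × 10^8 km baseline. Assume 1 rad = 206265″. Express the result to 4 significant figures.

θ ≈ B/d = (9.200 × 10^8) / (3.469 × 10^15) = 2.6521 × 10^-7 rad.
In arcseconds: 2.6521 × 10^-7 × 206265 = 0.054704″.

0.05470 arcsec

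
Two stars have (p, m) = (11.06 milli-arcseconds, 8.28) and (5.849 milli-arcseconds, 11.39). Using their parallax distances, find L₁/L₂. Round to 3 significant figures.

d₁ = 1/p₁ = 1/0.01106″ = 90.416 pc; d₂ = 1/p₂ = 1/0.005849″ = 170.97 pc.
M₁ = m₁ − 5 log₁₀ d₁ + 5 = 8.28 − 9.7812 + 5 = 3.4988.
M₂ = 11.39 − 11.1646 + 5 = 5.2254.
L₁/L₂ = 10^(0.4(M₂ − M₁)) = 10^(0.4 × 1.7266) = 10^0.69064 = 4.905.

L₁/L₂ = 4.91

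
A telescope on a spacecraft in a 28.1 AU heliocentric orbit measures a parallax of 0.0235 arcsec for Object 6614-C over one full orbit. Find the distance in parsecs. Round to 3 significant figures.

With baseline B (in AU) and parallax p (in arcsec), d = B/p parsecs.
d = 28.1 / 0.0235 = 1195.7 pc.

1200 pc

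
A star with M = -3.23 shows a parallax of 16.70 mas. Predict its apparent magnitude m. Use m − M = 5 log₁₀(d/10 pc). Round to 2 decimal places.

m = 0.66

d = 1/p = 1/0.01670″ = 59.88 pc.
m − M = 5 log₁₀ d − 5 = 5 log₁₀(59.88) − 5 = 8.8864 − 5 = 3.8864.
m = M + (m − M) = -3.23 + 3.8864 = 0.66.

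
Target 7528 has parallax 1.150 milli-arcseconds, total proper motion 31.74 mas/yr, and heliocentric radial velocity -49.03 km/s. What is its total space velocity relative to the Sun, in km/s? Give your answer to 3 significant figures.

d = 1/p = 1/0.001150″ = 869.57 pc.
μ = 31.74 mas/yr = 0.03174 ″/yr.
v_t = 4.740 μ d = 4.740 × 0.03174 × 869.57 = 130.82 km/s.
v = √(v_r² + v_t²) = √((-49.03)² + 130.82²) = √19517.8 = 139.71 km/s.

140 km/s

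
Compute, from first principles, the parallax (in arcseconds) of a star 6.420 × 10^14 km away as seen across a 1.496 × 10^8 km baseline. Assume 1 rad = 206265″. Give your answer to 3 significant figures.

0.0481 arcsec

θ ≈ B/d = (1.496 × 10^8) / (6.420 × 10^14) = 2.3302 × 10^-7 rad.
In arcseconds: 2.3302 × 10^-7 × 206265 = 0.048064″.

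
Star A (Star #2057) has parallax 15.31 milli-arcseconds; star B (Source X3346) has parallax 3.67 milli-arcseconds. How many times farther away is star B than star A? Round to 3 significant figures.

Since d = 1/p, d_B/d_A = p_A/p_B.
= 15.31 / 3.67 = 4.1717.

4.17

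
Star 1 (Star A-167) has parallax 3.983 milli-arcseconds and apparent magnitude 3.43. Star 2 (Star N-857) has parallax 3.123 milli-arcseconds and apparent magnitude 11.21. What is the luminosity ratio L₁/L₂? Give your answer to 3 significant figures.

L₁/L₂ = 796

d₁ = 1/p₁ = 1/0.003983″ = 251.07 pc; d₂ = 1/p₂ = 1/0.003123″ = 320.2 pc.
M₁ = m₁ − 5 log₁₀ d₁ + 5 = 3.43 − 11.9990 + 5 = -3.5690.
M₂ = 11.21 − 12.5271 + 5 = 3.6829.
L₁/L₂ = 10^(0.4(M₂ − M₁)) = 10^(0.4 × 7.2519) = 10^2.90076 = 795.72.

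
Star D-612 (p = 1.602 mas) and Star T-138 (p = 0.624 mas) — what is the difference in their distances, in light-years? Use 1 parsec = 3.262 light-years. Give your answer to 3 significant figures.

3190 ly

d_A = 1/0.001602″ = 624.22 pc; d_B = 1/0.0006240″ = 1602.6 pc.
|d_B − d_A| = |1602.6 − 624.22| = 978.38 pc = 978.38 × 3.262 ly = 3191.5 ly.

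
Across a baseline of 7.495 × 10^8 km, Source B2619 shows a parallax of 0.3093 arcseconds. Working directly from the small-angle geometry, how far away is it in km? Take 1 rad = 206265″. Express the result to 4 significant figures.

4.998 × 10^14 km

θ = 0.3093″ = 0.3093/206265 = 1.4995 × 10^-6 rad.
d = B/θ = (7.495 × 10^8) / (1.4995 × 10^-6) = 4.9983 × 10^14 km.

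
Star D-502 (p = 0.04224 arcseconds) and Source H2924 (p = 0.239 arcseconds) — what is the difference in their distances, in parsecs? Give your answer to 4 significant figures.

19.49 pc

d_A = 1/0.04224″ = 23.674 pc; d_B = 1/0.2390″ = 4.1841 pc.
|d_B − d_A| = |4.1841 − 23.674| = 19.49 pc.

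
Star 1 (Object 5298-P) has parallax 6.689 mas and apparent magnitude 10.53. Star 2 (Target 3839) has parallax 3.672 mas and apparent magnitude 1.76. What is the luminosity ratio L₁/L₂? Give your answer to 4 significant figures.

L₁/L₂ = 9.356 × 10^-5

d₁ = 1/p₁ = 1/0.006689″ = 149.5 pc; d₂ = 1/p₂ = 1/0.003672″ = 272.33 pc.
M₁ = m₁ − 5 log₁₀ d₁ + 5 = 10.53 − 10.8732 + 5 = 4.6568.
M₂ = 1.76 − 12.1755 + 5 = -5.4155.
L₁/L₂ = 10^(0.4(M₂ − M₁)) = 10^(0.4 × (-10.0723)) = 10^(-4.02892) = 0.000093558.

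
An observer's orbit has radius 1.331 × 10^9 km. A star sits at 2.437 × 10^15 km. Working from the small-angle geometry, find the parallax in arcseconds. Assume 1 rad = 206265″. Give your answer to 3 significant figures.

0.113 arcsec

θ ≈ B/d = (1.331 × 10^9) / (2.437 × 10^15) = 5.4616 × 10^-7 rad.
In arcseconds: 5.4616 × 10^-7 × 206265 = 0.11265″.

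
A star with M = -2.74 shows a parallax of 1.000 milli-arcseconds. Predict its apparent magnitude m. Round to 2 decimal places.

m = 7.26

d = 1/p = 1/0.001000″ = 1000 pc.
m − M = 5 log₁₀ d − 5 = 5 log₁₀(1000) − 5 = 15.0000 − 5 = 10.0000.
m = M + (m − M) = -2.74 + 10.0000 = 7.26.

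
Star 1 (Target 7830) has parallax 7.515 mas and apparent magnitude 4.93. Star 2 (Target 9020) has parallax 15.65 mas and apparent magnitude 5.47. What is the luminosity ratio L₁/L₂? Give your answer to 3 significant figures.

L₁/L₂ = 7.13

d₁ = 1/p₁ = 1/0.007515″ = 133.07 pc; d₂ = 1/p₂ = 1/0.01565″ = 63.898 pc.
M₁ = m₁ − 5 log₁₀ d₁ + 5 = 4.93 − 10.6204 + 5 = -0.6904.
M₂ = 5.47 − 9.0274 + 5 = 1.4426.
L₁/L₂ = 10^(0.4(M₂ − M₁)) = 10^(0.4 × 2.1330) = 10^0.85320 = 7.1318.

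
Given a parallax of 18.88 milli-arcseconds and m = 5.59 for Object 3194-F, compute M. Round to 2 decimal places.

d = 1/p = 1/0.01888″ = 52.966 pc.
m − M = 5 log₁₀(52.966) − 5 = 8.6200 − 5 = 3.6200.
M = m − (m − M) = 5.59 − 3.6200 = 1.97.

M = 1.97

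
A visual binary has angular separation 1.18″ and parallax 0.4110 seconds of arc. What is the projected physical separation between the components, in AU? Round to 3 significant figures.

2.87 AU

d = 1/p = 1/0.4110″ = 2.4331 pc.
At distance d (pc), an angle of θ arcsec spans θ·d AU: s = 1.18 × 2.4331 = 2.8711 AU.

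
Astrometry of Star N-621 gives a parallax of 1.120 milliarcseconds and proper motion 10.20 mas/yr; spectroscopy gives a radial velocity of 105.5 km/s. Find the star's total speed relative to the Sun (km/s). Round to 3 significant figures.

d = 1/p = 1/0.001120″ = 892.86 pc.
μ = 10.20 mas/yr = 0.01020 ″/yr.
v_t = 4.740 μ d = 4.740 × 0.01020 × 892.86 = 43.168 km/s.
v = √(v_r² + v_t²) = √(105.5² + 43.168²) = √12993.7 = 113.99 km/s.

114 km/s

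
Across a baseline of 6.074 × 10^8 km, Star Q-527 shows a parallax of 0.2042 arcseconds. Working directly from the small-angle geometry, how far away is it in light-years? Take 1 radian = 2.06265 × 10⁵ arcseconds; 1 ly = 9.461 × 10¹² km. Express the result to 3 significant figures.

θ = 0.2042″ = 0.2042/206265 = 9.8999 × 10^-7 rad.
d = B/θ = (6.074 × 10^8) / (9.8999 × 10^-7) = 6.1354 × 10^14 km = (6.1354 × 10^14) / (9.461 × 10^12) ly = 64.849 ly.

64.8 ly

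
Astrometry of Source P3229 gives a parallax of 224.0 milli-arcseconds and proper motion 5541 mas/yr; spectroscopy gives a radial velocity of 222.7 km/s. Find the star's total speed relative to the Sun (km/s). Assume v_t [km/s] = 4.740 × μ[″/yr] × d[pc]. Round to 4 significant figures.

251.7 km/s

d = 1/p = 1/0.2240″ = 4.4643 pc.
μ = 5541 mas/yr = 5.541 ″/yr.
v_t = 4.740 μ d = 4.740 × 5.541 × 4.4643 = 117.25 km/s.
v = √(v_r² + v_t²) = √(222.7² + 117.25²) = √63342.9 = 251.68 km/s.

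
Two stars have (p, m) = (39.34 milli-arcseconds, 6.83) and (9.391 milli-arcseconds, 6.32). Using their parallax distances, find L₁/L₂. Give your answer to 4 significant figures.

L₁/L₂ = 0.03563

d₁ = 1/p₁ = 1/0.03934″ = 25.419 pc; d₂ = 1/p₂ = 1/0.009391″ = 106.48 pc.
M₁ = m₁ − 5 log₁₀ d₁ + 5 = 6.83 − 7.0258 + 5 = 4.8042.
M₂ = 6.32 − 10.1363 + 5 = 1.1837.
L₁/L₂ = 10^(0.4(M₂ − M₁)) = 10^(0.4 × (-3.6205)) = 10^(-1.44820) = 0.035629.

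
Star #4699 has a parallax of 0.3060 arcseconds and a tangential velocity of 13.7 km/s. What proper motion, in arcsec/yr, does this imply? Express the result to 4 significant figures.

d = 1/p = 1/0.3060″ = 3.268 pc.
μ = v_t / (4.74 d) = 13.7 / (4.74 × 3.268) = 13.7 / 15.49 = 0.88444 ″/yr.

0.8844 arcsec/yr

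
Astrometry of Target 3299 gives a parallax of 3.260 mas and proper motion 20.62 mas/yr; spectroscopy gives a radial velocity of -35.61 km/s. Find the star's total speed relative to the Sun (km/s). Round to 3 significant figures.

46.6 km/s

d = 1/p = 1/0.003260″ = 306.75 pc.
μ = 20.62 mas/yr = 0.02062 ″/yr.
v_t = 4.740 μ d = 4.740 × 0.02062 × 306.75 = 29.981 km/s.
v = √(v_r² + v_t²) = √((-35.61)² + 29.981²) = √2166.93 = 46.55 km/s.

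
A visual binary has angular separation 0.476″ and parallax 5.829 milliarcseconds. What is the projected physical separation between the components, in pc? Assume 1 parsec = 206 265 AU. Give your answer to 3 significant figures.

d = 1/p = 1/0.005829″ = 171.56 pc.
At distance d (pc), an angle of θ arcsec spans θ·d AU: s = 0.476 × 171.56 = 81.663 AU.
= 81.663 / 206265 = 0.00039591 pc.

0.000396 pc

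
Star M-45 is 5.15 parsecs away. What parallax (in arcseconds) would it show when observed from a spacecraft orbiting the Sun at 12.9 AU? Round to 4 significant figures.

2.505 arcsec

p (arcsec) = B (AU) / d (pc).
p = 12.9 / 5.15 = 2.5049 arcsec.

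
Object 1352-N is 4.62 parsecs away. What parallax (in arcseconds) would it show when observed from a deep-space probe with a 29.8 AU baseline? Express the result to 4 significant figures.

p (arcsec) = B (AU) / d (pc).
p = 29.8 / 4.62 = 6.4502 arcsec.

6.450 arcsec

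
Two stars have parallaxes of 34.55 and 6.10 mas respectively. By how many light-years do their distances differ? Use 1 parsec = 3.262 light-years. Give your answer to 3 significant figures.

d_A = 1/0.03455″ = 28.944 pc; d_B = 1/0.006100″ = 163.93 pc.
|d_B − d_A| = |163.93 − 28.944| = 134.99 pc = 134.99 × 3.262 ly = 440.34 ly.

440 ly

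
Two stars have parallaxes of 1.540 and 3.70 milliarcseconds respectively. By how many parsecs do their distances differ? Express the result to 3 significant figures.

379 pc

d_A = 1/0.001540″ = 649.35 pc; d_B = 1/0.003700″ = 270.27 pc.
|d_B − d_A| = |270.27 − 649.35| = 379.08 pc.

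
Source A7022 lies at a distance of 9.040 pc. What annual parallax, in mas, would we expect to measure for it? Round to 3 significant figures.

p = 1/d = 1/9.04 = 0.11062 arcsec.
= 0.11062 × 1000 = 110.62 mas.

111 mas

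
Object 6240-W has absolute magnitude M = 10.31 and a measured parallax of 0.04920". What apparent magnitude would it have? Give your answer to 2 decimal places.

m = 11.85

d = 1/p = 1/0.04920″ = 20.325 pc.
m − M = 5 log₁₀ d − 5 = 5 log₁₀(20.325) − 5 = 6.5402 − 5 = 1.5402.
m = M + (m − M) = 10.31 + 1.5402 = 11.85.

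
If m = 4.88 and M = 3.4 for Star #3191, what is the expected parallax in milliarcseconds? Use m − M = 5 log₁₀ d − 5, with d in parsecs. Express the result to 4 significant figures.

m − M = 4.88 − 3.4 = 1.48.
d = 10^((m−M)/5 + 1) = 10^1.296 = 19.77 pc.
p = 1/d = 1/19.77 = 0.050582 arcsec = 50.582 mas.

50.58 mas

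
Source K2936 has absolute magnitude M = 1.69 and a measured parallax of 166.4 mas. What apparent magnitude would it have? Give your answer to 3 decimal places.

d = 1/p = 1/0.1664″ = 6.0096 pc.
m − M = 5 log₁₀ d − 5 = 5 log₁₀(6.0096) − 5 = 3.8942 − 5 = -1.1058.
m = M + (m − M) = 1.69 + (-1.1058) = 0.584.

m = 0.584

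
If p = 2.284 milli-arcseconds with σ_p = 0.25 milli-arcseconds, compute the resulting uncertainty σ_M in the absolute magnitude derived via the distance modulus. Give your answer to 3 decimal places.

σ_M = 0.238 mag

M = m − 5 log₁₀ d + 5 = m + 5 log₁₀ p + 5, so ∂M/∂p = 5/(p ln 10).
σ_M = (5/ln 10) · (σ_p/p) = 2.1715 × 0.25/2.284 = 2.1715 × 0.10946 = 0.23769.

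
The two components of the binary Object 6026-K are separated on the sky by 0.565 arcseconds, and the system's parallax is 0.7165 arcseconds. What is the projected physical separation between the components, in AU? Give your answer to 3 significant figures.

0.789 AU

d = 1/p = 1/0.7165″ = 1.3957 pc.
At distance d (pc), an angle of θ arcsec spans θ·d AU: s = 0.565 × 1.3957 = 0.78857 AU.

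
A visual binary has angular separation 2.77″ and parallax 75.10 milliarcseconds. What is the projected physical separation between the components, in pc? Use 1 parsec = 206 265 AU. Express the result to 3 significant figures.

0.000179 pc

d = 1/p = 1/0.07510″ = 13.316 pc.
At distance d (pc), an angle of θ arcsec spans θ·d AU: s = 2.77 × 13.316 = 36.885 AU.
= 36.885 / 206265 = 0.00017882 pc.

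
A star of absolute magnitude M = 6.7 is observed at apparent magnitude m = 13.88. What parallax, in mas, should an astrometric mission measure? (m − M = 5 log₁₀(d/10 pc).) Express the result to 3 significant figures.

m − M = 13.88 − 6.7 = 7.18.
d = 10^((m−M)/5 + 1) = 10^2.436 = 272.9 pc.
p = 1/d = 1/272.9 = 0.0036643 arcsec = 3.6643 mas.

3.66 mas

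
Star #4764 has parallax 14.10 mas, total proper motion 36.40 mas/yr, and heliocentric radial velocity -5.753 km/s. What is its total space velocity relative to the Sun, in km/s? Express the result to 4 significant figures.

13.52 km/s

d = 1/p = 1/0.01410″ = 70.922 pc.
μ = 36.40 mas/yr = 0.03640 ″/yr.
v_t = 4.740 μ d = 4.740 × 0.03640 × 70.922 = 12.237 km/s.
v = √(v_r² + v_t²) = √((-5.753)² + 12.237²) = √182.841 = 13.522 km/s.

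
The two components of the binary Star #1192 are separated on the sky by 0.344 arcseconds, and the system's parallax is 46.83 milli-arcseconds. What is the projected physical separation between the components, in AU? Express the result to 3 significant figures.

7.35 AU

d = 1/p = 1/0.04683″ = 21.354 pc.
At distance d (pc), an angle of θ arcsec spans θ·d AU: s = 0.344 × 21.354 = 7.3458 AU.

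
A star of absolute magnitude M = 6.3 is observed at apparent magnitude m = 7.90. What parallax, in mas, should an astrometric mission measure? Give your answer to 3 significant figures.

m − M = 7.90 − 6.3 = 1.60.
d = 10^((m−M)/5 + 1) = 10^1.320 = 20.893 pc.
p = 1/d = 1/20.893 = 0.047863 arcsec = 47.863 mas.

47.9 mas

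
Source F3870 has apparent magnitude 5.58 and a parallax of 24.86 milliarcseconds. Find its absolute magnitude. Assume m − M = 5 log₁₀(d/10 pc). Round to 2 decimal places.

d = 1/p = 1/0.02486″ = 40.225 pc.
m − M = 5 log₁₀(40.225) − 5 = 8.0225 − 5 = 3.0225.
M = m − (m − M) = 5.58 − 3.0225 = 2.56.

M = 2.56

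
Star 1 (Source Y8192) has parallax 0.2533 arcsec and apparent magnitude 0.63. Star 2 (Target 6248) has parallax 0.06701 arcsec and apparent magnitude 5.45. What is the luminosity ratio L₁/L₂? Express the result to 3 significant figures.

d₁ = 1/p₁ = 1/0.2533″ = 3.9479 pc; d₂ = 1/p₂ = 1/0.06701″ = 14.923 pc.
M₁ = m₁ − 5 log₁₀ d₁ + 5 = 0.63 − 2.9818 + 5 = 2.6482.
M₂ = 5.45 − 5.8693 + 5 = 4.5807.
L₁/L₂ = 10^(0.4(M₂ − M₁)) = 10^(0.4 × 1.9325) = 10^0.77300 = 5.9293.

L₁/L₂ = 5.93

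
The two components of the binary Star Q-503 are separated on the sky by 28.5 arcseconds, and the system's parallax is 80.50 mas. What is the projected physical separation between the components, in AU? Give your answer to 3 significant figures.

d = 1/p = 1/0.08050″ = 12.422 pc.
At distance d (pc), an angle of θ arcsec spans θ·d AU: s = 28.5 × 12.422 = 354.03 AU.

354 AU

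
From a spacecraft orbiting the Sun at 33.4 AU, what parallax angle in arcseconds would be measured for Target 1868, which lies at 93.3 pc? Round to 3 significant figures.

p (arcsec) = B (AU) / d (pc).
p = 33.4 / 93.3 = 0.35798 arcsec.

0.358 arcsec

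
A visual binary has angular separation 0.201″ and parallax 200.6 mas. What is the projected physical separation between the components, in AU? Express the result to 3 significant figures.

d = 1/p = 1/0.2006″ = 4.985 pc.
At distance d (pc), an angle of θ arcsec spans θ·d AU: s = 0.201 × 4.985 = 1.002 AU.

1.00 AU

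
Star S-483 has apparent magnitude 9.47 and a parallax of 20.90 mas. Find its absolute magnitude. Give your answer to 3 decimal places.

M = 6.071

d = 1/p = 1/0.02090″ = 47.847 pc.
m − M = 5 log₁₀(47.847) − 5 = 8.3993 − 5 = 3.3993.
M = m − (m − M) = 9.47 − 3.3993 = 6.071.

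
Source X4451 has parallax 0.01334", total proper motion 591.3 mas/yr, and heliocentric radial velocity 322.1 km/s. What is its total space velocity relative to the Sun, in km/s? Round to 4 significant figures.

d = 1/p = 1/0.01334″ = 74.963 pc.
μ = 591.3 mas/yr = 0.5913 ″/yr.
v_t = 4.740 μ d = 4.740 × 0.5913 × 74.963 = 210.1 km/s.
v = √(v_r² + v_t²) = √(322.1² + 210.1²) = √147890 = 384.56 km/s.

384.6 km/s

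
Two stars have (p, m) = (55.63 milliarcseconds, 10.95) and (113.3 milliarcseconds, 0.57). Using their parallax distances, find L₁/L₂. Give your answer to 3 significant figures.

L₁/L₂ = 0.000292

d₁ = 1/p₁ = 1/0.05563″ = 17.976 pc; d₂ = 1/p₂ = 1/0.1133″ = 8.8261 pc.
M₁ = m₁ − 5 log₁₀ d₁ + 5 = 10.95 − 6.2735 + 5 = 9.6765.
M₂ = 0.57 − 4.7288 + 5 = 0.8412.
L₁/L₂ = 10^(0.4(M₂ − M₁)) = 10^(0.4 × (-8.8353)) = 10^(-3.53412) = 0.00029233.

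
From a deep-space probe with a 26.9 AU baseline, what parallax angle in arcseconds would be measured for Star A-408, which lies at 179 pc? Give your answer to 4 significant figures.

0.1503 arcsec

p (arcsec) = B (AU) / d (pc).
p = 26.9 / 179 = 0.15028 arcsec.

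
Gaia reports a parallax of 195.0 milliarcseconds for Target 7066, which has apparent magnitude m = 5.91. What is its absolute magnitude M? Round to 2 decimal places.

M = 7.36

d = 1/p = 1/0.1950″ = 5.1282 pc.
m − M = 5 log₁₀(5.1282) − 5 = 3.5498 − 5 = -1.4502.
M = m − (m − M) = 5.91 − (-1.4502) = 7.36.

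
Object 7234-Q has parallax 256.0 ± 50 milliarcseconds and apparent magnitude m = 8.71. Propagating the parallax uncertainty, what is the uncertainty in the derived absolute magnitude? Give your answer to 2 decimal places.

σ_M = 0.42 mag

M = m − 5 log₁₀ d + 5 = m + 5 log₁₀ p + 5, so ∂M/∂p = 5/(p ln 10).
σ_M = (5/ln 10) · (σ_p/p) = 2.1715 × 50/256.0 = 2.1715 × 0.19531 = 0.42412.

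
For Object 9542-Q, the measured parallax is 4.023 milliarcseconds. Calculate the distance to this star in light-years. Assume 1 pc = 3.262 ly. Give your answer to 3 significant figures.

p = 4.023 milliarcseconds = 0.004023 arcsec.
d = 1/p = 1/0.004023 = 248.57 pc.
In light-years: 248.57 × 3.262 = 810.84 ly.

811 light years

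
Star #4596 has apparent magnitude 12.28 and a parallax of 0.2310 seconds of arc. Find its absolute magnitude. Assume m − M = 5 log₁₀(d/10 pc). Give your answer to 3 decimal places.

d = 1/p = 1/0.2310″ = 4.329 pc.
m − M = 5 log₁₀(4.329) − 5 = 3.1819 − 5 = -1.8181.
M = m − (m − M) = 12.28 − (-1.8181) = 14.098.

M = 14.098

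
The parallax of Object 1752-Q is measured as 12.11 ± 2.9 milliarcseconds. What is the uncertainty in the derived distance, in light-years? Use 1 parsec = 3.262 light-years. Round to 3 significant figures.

64.5 ly

d = 1/p, so σ_d = σ_p / p².
σ_d = 0.00290 / (0.01211)² = 0.00290 / 0.00014665 = 19.775 pc = 19.775 × 3.262 ly = 64.506 ly.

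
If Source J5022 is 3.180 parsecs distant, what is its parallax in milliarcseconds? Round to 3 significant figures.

p = 1/d = 1/3.18 = 0.31447 arcsec.
= 0.31447 × 1000 = 314.47 mas.

314 mas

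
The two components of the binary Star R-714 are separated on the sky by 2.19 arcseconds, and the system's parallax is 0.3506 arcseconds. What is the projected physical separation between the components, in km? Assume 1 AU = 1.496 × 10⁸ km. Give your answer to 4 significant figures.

d = 1/p = 1/0.3506″ = 2.8523 pc.
At distance d (pc), an angle of θ arcsec spans θ·d AU: s = 2.19 × 2.8523 = 6.2465 AU.
= 6.2465 × 1.496 × 10⁸ km = 9.3448 × 10^8 km.

9.345 × 10^8 km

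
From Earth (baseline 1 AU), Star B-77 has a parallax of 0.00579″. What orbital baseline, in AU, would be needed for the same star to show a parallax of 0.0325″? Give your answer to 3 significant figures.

5.61 AU

Parallax scales linearly with baseline: p ∝ B, so B = p_target / p_Earth × 1 AU.
B = 0.0325 / 0.00579 = 5.6131 AU.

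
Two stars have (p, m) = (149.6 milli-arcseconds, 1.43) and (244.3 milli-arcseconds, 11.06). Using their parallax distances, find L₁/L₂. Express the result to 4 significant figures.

d₁ = 1/p₁ = 1/0.1496″ = 6.6845 pc; d₂ = 1/p₂ = 1/0.2443″ = 4.0933 pc.
M₁ = m₁ − 5 log₁₀ d₁ + 5 = 1.43 − 4.1253 + 5 = 2.3047.
M₂ = 11.06 − 3.0604 + 5 = 12.9996.
L₁/L₂ = 10^(0.4(M₂ − M₁)) = 10^(0.4 × 10.6949) = 10^4.27796 = 18965.

L₁/L₂ = 18970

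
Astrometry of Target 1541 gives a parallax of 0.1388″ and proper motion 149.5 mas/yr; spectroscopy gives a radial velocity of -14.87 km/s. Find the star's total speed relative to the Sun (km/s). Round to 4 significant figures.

d = 1/p = 1/0.1388″ = 7.2046 pc.
μ = 149.5 mas/yr = 0.1495 ″/yr.
v_t = 4.740 μ d = 4.740 × 0.1495 × 7.2046 = 5.1054 km/s.
v = √(v_r² + v_t²) = √((-14.87)² + 5.1054²) = √247.182 = 15.722 km/s.

15.72 km/s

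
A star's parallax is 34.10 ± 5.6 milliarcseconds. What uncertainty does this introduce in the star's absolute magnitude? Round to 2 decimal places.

M = m − 5 log₁₀ d + 5 = m + 5 log₁₀ p + 5, so ∂M/∂p = 5/(p ln 10).
σ_M = (5/ln 10) · (σ_p/p) = 2.1715 × 5.6/34.10 = 2.1715 × 0.16422 = 0.3566.

σ_M = 0.36 mag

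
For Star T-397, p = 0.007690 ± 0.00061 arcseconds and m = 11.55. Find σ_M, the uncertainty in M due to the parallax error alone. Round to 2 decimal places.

σ_M = 0.17 mag

M = m − 5 log₁₀ d + 5 = m + 5 log₁₀ p + 5, so ∂M/∂p = 5/(p ln 10).
σ_M = (5/ln 10) · (σ_p/p) = 2.1715 × 0.00061/0.007690 = 2.1715 × 0.079324 = 0.17225.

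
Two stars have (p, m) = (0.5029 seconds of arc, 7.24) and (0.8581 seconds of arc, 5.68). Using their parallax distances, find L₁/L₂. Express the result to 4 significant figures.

d₁ = 1/p₁ = 1/0.5029″ = 1.9885 pc; d₂ = 1/p₂ = 1/0.8581″ = 1.1654 pc.
M₁ = m₁ − 5 log₁₀ d₁ + 5 = 7.24 − 1.4926 + 5 = 10.7474.
M₂ = 5.68 − 0.3324 + 5 = 10.3476.
L₁/L₂ = 10^(0.4(M₂ − M₁)) = 10^(0.4 × (-0.3998)) = 10^(-0.15992) = 0.69196.

L₁/L₂ = 0.6920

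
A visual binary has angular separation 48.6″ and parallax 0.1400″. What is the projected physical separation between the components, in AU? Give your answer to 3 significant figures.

d = 1/p = 1/0.1400″ = 7.1429 pc.
At distance d (pc), an angle of θ arcsec spans θ·d AU: s = 48.6 × 7.1429 = 347.14 AU.

347 AU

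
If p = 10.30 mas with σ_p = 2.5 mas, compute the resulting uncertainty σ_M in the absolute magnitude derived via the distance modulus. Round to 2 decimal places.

M = m − 5 log₁₀ d + 5 = m + 5 log₁₀ p + 5, so ∂M/∂p = 5/(p ln 10).
σ_M = (5/ln 10) · (σ_p/p) = 2.1715 × 2.5/10.30 = 2.1715 × 0.24272 = 0.52707.

σ_M = 0.53 mag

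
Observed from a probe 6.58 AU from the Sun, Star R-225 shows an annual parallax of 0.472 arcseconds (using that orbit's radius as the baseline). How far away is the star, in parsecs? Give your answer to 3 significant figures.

With baseline B (in AU) and parallax p (in arcsec), d = B/p parsecs.
d = 6.58 / 0.472 = 13.941 pc.

13.9 pc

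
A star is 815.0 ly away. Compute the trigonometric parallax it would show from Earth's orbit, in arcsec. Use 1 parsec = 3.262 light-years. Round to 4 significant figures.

d = 815.0 ly ÷ 3.262 = 249.85 pc.
p = 1/d = 1/249.85 = 0.0040024 arcsec.

0.004002 arcsec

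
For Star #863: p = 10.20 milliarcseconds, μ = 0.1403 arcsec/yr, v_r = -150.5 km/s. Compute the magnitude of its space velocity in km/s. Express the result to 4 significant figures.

d = 1/p = 1/0.01020″ = 98.039 pc.
v_t = 4.740 μ d = 4.740 × 0.1403 × 98.039 = 65.198 km/s.
v = √(v_r² + v_t²) = √((-150.5)² + 65.198²) = √26901 = 164.02 km/s.

164.0 km/s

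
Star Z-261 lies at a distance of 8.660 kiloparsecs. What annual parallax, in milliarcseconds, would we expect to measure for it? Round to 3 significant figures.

d = 8.660 kpc = 8660 pc.
p = 1/d = 1/8660 = 0.00011547 arcsec.
= 0.00011547 × 1000 = 0.11547 mas.

0.115 mas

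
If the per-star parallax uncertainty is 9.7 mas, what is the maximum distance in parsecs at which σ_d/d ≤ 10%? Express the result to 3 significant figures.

10.3 pc

σ_d/d = σ_p/p, so the condition is σ_p/p ≤ 0.10, i.e. p ≥ σ_p/0.10.
p_min = 9.7/0.10 = 97 mas = 0.097 arcsec.
d_max = 1/p_min = 1/0.097 = 10.309 pc.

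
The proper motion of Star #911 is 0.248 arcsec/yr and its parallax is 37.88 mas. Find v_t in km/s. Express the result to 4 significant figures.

d = 1/p = 1/0.03788″ = 26.399 pc.
v_t = 4.74 × μ × d = 4.74 × 0.248 × 26.399 = 31.033 km/s.

31.03 km/s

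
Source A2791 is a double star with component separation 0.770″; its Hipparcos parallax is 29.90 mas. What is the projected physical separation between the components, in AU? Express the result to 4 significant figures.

25.75 AU

d = 1/p = 1/0.02990″ = 33.445 pc.
At distance d (pc), an angle of θ arcsec spans θ·d AU: s = 0.770 × 33.445 = 25.753 AU.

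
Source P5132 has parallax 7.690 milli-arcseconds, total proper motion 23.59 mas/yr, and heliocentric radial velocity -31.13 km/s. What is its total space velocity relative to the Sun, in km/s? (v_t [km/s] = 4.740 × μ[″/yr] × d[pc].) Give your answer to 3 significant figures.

d = 1/p = 1/0.007690″ = 130.04 pc.
μ = 23.59 mas/yr = 0.02359 ″/yr.
v_t = 4.740 μ d = 4.740 × 0.02359 × 130.04 = 14.541 km/s.
v = √(v_r² + v_t²) = √((-31.13)² + 14.541²) = √1180.52 = 34.359 km/s.

34.4 km/s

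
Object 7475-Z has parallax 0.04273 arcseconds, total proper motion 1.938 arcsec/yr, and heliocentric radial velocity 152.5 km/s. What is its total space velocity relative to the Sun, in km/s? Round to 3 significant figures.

d = 1/p = 1/0.04273″ = 23.403 pc.
v_t = 4.740 μ d = 4.740 × 1.938 × 23.403 = 214.98 km/s.
v = √(v_r² + v_t²) = √(152.5² + 214.98²) = √69472.7 = 263.58 km/s.

264 km/s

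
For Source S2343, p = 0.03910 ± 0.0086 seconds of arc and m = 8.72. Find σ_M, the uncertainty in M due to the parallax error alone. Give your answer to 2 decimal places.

M = m − 5 log₁₀ d + 5 = m + 5 log₁₀ p + 5, so ∂M/∂p = 5/(p ln 10).
σ_M = (5/ln 10) · (σ_p/p) = 2.1715 × 0.0086/0.03910 = 2.1715 × 0.21995 = 0.47762.

σ_M = 0.48 mag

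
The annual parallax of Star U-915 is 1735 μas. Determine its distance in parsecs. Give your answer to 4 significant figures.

p = 1735 μas = 0.001735 arcsec.
d = 1/p = 1/0.001735 = 576.37 pc.

576.4 pc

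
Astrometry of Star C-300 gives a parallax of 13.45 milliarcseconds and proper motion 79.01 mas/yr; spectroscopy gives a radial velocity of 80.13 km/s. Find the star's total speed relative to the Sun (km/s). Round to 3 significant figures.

d = 1/p = 1/0.01345″ = 74.349 pc.
μ = 79.01 mas/yr = 0.07901 ″/yr.
v_t = 4.740 μ d = 4.740 × 0.07901 × 74.349 = 27.844 km/s.
v = √(v_r² + v_t²) = √(80.13² + 27.844²) = √7196.11 = 84.83 km/s.

84.8 km/s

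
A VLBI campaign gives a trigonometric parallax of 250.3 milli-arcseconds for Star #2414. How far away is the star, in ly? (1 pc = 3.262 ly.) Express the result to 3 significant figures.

p = 250.3 milli-arcseconds = 0.2503 arcsec.
d = 1/p = 1/0.2503 = 3.9952 pc.
In light-years: 3.9952 × 3.262 = 13.032 ly.

13.0 ly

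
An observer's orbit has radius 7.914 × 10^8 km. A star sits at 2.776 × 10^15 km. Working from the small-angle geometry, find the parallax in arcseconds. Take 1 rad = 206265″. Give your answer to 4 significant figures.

θ ≈ B/d = (7.914 × 10^8) / (2.776 × 10^15) = 2.8509 × 10^-7 rad.
In arcseconds: 2.8509 × 10^-7 × 206265 = 0.058804″.

0.05880 arcsec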